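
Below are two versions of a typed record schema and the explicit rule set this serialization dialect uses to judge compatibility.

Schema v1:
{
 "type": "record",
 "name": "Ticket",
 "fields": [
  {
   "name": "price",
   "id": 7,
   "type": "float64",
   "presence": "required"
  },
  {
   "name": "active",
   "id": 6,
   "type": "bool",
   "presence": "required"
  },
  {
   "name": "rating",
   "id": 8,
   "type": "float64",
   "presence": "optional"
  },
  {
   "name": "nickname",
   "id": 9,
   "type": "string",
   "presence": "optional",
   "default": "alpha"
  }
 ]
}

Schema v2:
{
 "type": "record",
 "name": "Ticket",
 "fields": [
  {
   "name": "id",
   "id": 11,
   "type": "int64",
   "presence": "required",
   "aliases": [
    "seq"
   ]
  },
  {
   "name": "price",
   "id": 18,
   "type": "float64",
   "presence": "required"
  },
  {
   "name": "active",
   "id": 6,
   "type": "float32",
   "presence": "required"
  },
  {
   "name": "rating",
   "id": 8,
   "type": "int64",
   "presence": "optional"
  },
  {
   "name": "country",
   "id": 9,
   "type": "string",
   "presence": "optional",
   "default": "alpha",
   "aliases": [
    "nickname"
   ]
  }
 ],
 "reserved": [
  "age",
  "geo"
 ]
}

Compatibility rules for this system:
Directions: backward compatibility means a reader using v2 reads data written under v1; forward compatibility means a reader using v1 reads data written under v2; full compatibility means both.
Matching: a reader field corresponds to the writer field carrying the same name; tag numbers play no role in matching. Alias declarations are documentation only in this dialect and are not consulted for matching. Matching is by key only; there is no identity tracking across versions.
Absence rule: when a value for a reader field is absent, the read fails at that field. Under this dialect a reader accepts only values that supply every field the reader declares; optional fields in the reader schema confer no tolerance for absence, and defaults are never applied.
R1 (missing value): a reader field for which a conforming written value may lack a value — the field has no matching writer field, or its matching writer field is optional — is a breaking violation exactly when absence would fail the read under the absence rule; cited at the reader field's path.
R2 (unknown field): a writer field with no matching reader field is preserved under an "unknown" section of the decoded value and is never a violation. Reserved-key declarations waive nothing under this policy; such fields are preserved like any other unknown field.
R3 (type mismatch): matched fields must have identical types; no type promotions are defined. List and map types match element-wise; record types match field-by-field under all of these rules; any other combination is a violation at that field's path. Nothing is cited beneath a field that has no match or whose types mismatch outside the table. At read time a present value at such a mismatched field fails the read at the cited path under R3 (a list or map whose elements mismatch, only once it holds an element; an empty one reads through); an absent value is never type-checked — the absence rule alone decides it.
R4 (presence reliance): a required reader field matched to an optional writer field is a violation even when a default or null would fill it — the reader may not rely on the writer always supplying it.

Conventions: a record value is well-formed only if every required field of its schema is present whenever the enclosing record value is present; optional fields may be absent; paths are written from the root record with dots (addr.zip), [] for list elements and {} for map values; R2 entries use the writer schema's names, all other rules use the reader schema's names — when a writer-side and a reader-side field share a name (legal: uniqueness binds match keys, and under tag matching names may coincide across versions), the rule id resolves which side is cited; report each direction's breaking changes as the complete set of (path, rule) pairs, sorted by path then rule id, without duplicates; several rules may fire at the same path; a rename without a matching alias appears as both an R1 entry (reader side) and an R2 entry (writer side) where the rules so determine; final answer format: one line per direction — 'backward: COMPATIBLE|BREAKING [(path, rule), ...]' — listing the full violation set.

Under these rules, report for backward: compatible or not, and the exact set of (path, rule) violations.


in Ticket below, arrows point writer -> reader
backward for Ticket (reader v2, writer v1):
  id has no writer counterpart
  writer required, float64 -> float64: reader price maps from writer price
  writer required, bool -> float32: reader active maps from writer active
  writer optional, float64 -> int64: reader rating maps from writer rating
  country has no writer counterpart
  writer nickname: unknown to reader
  breaking: (active, R3)
  breaking: (country, R1)
  breaking: (id, R1)
  breaking: (rating, R1)
  breaking: (rating, R3)
  backward on Ticket therefore BREAKING (5)
ruling out the remaining Ticket differences:
  field price in record Ticket: tag 7 changed to 18 -> triggers nothing under Ticket's printed rules — same verdict

backward: BREAKING [(active, R3), (country, R1), (id, R1), (rating, R1), (rating, R3)]


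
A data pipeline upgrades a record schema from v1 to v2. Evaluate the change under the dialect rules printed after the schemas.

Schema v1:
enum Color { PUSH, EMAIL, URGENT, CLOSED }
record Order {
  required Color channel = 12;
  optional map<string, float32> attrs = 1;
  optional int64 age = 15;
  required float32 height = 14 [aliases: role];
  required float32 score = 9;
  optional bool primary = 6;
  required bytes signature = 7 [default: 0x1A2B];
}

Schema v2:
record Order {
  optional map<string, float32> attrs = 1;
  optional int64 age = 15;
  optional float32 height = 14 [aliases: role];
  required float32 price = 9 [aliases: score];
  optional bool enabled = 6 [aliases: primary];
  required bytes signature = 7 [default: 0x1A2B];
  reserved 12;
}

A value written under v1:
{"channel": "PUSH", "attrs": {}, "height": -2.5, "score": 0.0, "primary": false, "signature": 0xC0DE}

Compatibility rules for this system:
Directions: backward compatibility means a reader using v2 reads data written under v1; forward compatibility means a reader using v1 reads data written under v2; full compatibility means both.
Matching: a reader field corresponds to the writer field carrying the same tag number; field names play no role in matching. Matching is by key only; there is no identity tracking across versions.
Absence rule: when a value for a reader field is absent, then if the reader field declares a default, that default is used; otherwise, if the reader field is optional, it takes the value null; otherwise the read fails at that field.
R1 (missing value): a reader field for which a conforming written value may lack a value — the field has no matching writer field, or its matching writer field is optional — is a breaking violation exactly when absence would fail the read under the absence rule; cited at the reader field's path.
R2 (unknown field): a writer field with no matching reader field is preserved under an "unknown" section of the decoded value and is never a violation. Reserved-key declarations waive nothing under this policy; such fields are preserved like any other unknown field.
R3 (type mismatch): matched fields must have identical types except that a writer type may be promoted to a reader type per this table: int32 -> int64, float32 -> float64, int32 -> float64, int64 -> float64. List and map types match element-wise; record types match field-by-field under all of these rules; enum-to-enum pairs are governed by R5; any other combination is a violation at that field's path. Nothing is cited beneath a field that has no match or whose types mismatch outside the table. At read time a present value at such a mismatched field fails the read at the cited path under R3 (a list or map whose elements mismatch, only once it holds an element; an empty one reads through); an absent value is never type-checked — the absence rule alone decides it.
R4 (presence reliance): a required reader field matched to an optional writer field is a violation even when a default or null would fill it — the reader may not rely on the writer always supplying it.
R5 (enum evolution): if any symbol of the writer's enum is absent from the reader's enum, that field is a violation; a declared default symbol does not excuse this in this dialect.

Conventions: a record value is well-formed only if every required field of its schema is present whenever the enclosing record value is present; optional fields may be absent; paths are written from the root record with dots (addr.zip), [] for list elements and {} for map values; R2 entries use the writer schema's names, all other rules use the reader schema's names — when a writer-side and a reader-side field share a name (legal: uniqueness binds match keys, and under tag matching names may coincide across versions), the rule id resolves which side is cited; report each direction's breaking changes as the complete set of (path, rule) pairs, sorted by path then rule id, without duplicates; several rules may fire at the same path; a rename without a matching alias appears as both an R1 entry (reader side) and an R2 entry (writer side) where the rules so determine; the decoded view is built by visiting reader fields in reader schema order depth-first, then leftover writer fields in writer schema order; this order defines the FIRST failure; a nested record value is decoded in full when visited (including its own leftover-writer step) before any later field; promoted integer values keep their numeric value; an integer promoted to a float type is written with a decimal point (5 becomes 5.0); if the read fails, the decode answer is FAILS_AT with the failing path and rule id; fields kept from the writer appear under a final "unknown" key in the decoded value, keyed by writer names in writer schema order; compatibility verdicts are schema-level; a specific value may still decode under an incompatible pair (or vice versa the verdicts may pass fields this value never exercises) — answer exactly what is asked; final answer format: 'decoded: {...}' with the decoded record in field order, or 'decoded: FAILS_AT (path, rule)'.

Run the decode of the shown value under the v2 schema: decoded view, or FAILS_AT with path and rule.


the writer's type comes first in each Order pair
decoding the Order value with the v2 reader:
  attrs := {}
  age := null (not supplied -> null)
  height := -2.5
  price := 0.0 (from writer score)
  enabled := false (from writer primary)
  signature := 0xC0DE
  writer channel: kept under "unknown"
  => decoded: {"attrs": {}, "age": null, "height": -2.5, "price": 0.0, "enabled": false, "signature": 0xC0DE, "unknown": {"channel": "PUSH"}}
remaining Order differences; none change what is asked:
  field height in record Order: required changed to optional -> schema-level compatibility only; this Order value's decode is unchanged

decoded: {"attrs": {}, "age": null, "height": -2.5, "price": 0.0, "enabled": false, "signature": 0xC0DE, "unknown": {"channel": "PUSH"}}


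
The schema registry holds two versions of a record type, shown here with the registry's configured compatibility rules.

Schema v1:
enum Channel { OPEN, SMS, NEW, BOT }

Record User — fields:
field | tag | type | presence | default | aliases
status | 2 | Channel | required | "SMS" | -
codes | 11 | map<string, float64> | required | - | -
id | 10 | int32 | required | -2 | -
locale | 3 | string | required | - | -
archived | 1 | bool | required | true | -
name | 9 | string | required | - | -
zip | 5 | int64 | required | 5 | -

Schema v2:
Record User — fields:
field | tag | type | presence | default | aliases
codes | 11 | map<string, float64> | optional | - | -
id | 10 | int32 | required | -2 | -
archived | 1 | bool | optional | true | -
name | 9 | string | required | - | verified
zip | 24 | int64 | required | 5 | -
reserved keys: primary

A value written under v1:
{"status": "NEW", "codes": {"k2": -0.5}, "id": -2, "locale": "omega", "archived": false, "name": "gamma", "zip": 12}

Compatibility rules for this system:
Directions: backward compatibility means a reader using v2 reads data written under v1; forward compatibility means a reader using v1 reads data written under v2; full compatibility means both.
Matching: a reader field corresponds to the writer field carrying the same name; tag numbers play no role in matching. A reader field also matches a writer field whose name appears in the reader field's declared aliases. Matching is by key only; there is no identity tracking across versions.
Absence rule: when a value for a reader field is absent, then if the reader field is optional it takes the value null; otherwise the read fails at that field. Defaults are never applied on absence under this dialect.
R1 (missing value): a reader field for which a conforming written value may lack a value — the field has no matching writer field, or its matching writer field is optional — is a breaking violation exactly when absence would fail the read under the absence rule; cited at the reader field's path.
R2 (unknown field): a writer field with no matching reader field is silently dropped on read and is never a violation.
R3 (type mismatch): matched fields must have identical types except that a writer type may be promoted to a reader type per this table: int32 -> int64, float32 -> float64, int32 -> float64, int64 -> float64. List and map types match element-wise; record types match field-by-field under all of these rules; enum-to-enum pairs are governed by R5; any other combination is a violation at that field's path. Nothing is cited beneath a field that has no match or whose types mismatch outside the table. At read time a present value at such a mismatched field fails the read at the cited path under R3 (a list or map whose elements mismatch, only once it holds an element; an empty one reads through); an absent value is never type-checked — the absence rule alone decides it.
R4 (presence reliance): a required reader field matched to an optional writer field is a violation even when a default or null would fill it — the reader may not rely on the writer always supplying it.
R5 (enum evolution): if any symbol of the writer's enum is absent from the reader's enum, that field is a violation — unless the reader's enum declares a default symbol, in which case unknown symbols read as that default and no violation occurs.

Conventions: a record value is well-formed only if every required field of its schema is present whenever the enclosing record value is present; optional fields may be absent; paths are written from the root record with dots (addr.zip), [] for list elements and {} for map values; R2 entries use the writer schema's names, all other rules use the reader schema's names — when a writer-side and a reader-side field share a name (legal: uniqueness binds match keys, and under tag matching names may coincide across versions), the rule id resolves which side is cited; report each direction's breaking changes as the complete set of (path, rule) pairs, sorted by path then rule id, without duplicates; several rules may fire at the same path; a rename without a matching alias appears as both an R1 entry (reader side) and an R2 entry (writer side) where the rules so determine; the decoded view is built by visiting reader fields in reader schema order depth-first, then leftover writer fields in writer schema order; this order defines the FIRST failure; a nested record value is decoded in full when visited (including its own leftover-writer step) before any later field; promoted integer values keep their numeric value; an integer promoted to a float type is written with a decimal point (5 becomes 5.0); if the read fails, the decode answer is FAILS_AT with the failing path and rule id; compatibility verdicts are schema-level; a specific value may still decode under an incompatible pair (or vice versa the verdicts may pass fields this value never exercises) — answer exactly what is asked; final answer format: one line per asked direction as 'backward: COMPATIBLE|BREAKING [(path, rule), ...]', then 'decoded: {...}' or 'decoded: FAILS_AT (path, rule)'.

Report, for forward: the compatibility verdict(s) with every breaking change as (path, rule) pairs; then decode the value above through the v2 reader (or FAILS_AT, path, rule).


the writer's type comes first in each User pair
forward analysis of User with v1 as reader and v2 as writer:
  status has no writer counterpart
  writer optional, map<string, float64> -> map<string, float64>: reader codes maps from writer codes
  writer required, int32 -> int32: reader id maps from writer id
  locale has no writer counterpart
  writer optional, bool -> bool: reader archived maps from writer archived
  writer required, string -> string: reader name maps from writer name
  writer required, int64 -> int64: reader zip maps from writer zip
  rule R1 violated at archived
  rule R4 violated at archived
  rule R1 violated at codes
  rule R4 violated at codes
  rule R1 violated at locale
  rule R1 violated at status
  => forward: BREAKING (6)
decode walk for User under reader schema v2:
  codes := {"k2": -0.5}
  id := -2
  archived := false
  name := "gamma"
  zip := 12
  writer status: unknown -> dropped
  writer locale: unknown -> dropped
  => decoded: {"codes": {"k2": -0.5}, "id": -2, "archived": false, "name": "gamma", "zip": 12}
ruling out the remaining User differences:
  field zip in record User: tag 5 changed to 24 -> inert for the asked User verdict: nothing fires

forward: BREAKING [(archived, R1), (archived, R4), (codes, R1), (codes, R4), (locale, R1), (status, R1)]; decoded: {"codes": {"k2": -0.5}, "id": -2, "archived": false, "name": "gamma", "zip": 12}


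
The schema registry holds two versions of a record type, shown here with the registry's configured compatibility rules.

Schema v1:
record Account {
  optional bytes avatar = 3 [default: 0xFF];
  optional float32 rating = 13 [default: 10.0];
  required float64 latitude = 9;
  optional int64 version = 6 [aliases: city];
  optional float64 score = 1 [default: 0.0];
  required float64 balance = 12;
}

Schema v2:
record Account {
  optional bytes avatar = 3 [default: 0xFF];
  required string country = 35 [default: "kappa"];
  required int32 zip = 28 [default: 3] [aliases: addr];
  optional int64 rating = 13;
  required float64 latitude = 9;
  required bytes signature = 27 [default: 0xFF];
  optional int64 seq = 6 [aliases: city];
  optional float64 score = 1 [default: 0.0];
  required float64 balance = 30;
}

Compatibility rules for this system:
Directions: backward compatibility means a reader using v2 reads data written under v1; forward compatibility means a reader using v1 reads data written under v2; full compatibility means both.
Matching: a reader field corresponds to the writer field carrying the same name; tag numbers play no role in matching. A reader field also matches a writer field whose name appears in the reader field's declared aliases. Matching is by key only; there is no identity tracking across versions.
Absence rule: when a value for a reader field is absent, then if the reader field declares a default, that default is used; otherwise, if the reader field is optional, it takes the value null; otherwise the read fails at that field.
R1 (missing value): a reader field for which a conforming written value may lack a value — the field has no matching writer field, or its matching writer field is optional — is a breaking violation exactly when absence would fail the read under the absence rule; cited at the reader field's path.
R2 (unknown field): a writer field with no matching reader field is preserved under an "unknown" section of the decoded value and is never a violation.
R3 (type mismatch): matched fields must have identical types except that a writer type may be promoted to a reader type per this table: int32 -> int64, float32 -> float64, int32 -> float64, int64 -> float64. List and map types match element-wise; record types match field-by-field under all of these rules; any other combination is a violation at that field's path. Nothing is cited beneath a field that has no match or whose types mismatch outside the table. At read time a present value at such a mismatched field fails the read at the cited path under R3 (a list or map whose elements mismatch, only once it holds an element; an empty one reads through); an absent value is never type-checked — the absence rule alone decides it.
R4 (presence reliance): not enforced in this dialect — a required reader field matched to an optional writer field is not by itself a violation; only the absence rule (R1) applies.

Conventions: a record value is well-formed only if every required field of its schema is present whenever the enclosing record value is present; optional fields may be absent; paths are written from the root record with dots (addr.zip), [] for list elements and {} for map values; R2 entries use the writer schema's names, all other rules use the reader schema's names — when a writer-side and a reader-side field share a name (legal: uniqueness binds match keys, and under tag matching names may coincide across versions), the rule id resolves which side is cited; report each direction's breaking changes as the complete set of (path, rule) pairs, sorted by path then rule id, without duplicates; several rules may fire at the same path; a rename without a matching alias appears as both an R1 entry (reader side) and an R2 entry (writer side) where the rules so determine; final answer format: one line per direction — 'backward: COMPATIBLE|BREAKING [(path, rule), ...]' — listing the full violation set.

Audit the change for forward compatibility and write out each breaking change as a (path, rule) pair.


each type pair in Account: writer, then reader
forward on Account — v1 reading data written by v2:
  avatar <- avatar (bytes -> bytes, writer optional)
  rating <- rating (int64 -> float32, writer optional)
  latitude <- latitude (float64 -> float64, writer required)
  version: no writer-side match
  score <- score (float64 -> float64, writer optional)
  balance <- balance (float64 -> float64, writer required)
  leftover writer field: country
  leftover writer field: zip
  leftover writer field: signature
  leftover writer field: seq
  breaking: (rating, R3)
  => forward: BREAKING (1)
checking off the Account differences that do not matter here:
  added field signature to record Account: required bytes, tag 27, default 0xFF (in v2 it sits immediately before seq) -> no rule fires on it in Account's dialect; the asked verdict holds
  renamed field version to seq in record Account -> no rule fires on it in Account's dialect; the asked verdict holds
  added field country to record Account: required string, tag 35, default "kappa" (in v2 it sits immediately before rating) -> no rule fires on it in Account's dialect; the asked verdict holds
  field balance in record Account: tag 12 changed to 30 -> no rule fires on it in Account's dialect; the asked verdict holds
  added field zip to record Account: required int32, tag 28, default 3 (in v2 it sits immediately before rating) -> no rule fires on it in Account's dialect; the asked verdict holds

forward: BREAKING [(rating, R3)]


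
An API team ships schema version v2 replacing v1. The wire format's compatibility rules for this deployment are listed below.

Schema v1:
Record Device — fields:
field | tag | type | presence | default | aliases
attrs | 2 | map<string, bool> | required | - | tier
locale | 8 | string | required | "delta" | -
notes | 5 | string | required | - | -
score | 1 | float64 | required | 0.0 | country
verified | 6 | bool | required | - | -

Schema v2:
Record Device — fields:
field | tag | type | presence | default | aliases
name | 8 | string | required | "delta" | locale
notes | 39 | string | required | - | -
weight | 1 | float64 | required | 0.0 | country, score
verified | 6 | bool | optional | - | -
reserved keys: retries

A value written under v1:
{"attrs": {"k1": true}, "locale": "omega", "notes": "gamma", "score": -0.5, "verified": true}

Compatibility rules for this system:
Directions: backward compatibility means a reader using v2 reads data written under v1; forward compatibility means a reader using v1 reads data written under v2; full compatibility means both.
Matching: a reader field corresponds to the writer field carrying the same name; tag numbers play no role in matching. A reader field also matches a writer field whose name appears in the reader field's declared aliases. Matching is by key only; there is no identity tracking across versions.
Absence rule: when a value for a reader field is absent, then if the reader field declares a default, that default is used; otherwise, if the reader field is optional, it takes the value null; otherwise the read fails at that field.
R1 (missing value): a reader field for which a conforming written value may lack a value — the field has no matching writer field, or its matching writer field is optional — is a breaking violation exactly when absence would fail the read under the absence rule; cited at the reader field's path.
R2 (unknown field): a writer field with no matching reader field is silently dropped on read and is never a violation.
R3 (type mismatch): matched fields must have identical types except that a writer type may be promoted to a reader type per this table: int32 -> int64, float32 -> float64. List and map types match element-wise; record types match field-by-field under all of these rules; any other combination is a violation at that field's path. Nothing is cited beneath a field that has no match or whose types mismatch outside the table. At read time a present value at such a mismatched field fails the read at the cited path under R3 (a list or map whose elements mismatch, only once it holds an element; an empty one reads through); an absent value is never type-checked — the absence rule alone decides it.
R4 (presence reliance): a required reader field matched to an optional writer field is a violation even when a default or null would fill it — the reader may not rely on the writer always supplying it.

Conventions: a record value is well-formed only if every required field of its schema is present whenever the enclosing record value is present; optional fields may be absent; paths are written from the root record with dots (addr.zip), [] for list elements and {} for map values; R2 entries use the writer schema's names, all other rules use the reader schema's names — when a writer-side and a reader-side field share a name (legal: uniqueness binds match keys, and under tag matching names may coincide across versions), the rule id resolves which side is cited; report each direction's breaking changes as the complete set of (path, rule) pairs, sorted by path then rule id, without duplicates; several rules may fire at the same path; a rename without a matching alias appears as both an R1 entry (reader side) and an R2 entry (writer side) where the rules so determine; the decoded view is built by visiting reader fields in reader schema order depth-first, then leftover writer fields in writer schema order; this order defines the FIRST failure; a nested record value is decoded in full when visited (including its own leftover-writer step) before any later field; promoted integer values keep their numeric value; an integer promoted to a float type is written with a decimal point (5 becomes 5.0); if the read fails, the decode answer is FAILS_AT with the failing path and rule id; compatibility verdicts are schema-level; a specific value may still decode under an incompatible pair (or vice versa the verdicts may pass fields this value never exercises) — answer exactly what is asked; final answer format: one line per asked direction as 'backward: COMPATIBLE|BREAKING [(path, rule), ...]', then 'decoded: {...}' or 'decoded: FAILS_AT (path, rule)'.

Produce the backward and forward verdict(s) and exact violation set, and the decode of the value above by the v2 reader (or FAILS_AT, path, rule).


backward: COMPATIBLE []; forward: BREAKING [(attrs, R1), (verified, R1), (verified, R4)]; decoded: {"name": "omega", "notes": "gamma", "weight": -0.5, "verified": true}

arrows below run writer -> reader for Device
backward for Device (reader v2, writer v1):
  string -> string, writer required: name aligns to locale
  string -> string, writer required: notes aligns to notes
  float64 -> float64, writer required: weight aligns to score
  bool -> bool, writer required: verified aligns to verified
  leftover writer field: attrs
  => no violations; backward on Device: COMPATIBLE
forward for Device (reader v1, writer v2):
  attrs: no writer match
  locale: no writer match
  string -> string, writer required: notes aligns to notes
  score: no writer match
  bool -> bool, writer optional: verified aligns to verified
  leftover writer field: name
  leftover writer field: weight
  rule R1 violated at attrs
  rule R1 violated at verified
  rule R4 violated at verified
  => 3 violation(s): forward is BREAKING for Device
decode walk for Device under reader schema v2:
  name := "omega" (from writer locale)
  notes := "gamma"
  weight := -0.5 (from writer score)
  verified := true
  writer attrs: unmatched, discarded
  => decoded: {"name": "omega", "notes": "gamma", "weight": -0.5, "verified": true}


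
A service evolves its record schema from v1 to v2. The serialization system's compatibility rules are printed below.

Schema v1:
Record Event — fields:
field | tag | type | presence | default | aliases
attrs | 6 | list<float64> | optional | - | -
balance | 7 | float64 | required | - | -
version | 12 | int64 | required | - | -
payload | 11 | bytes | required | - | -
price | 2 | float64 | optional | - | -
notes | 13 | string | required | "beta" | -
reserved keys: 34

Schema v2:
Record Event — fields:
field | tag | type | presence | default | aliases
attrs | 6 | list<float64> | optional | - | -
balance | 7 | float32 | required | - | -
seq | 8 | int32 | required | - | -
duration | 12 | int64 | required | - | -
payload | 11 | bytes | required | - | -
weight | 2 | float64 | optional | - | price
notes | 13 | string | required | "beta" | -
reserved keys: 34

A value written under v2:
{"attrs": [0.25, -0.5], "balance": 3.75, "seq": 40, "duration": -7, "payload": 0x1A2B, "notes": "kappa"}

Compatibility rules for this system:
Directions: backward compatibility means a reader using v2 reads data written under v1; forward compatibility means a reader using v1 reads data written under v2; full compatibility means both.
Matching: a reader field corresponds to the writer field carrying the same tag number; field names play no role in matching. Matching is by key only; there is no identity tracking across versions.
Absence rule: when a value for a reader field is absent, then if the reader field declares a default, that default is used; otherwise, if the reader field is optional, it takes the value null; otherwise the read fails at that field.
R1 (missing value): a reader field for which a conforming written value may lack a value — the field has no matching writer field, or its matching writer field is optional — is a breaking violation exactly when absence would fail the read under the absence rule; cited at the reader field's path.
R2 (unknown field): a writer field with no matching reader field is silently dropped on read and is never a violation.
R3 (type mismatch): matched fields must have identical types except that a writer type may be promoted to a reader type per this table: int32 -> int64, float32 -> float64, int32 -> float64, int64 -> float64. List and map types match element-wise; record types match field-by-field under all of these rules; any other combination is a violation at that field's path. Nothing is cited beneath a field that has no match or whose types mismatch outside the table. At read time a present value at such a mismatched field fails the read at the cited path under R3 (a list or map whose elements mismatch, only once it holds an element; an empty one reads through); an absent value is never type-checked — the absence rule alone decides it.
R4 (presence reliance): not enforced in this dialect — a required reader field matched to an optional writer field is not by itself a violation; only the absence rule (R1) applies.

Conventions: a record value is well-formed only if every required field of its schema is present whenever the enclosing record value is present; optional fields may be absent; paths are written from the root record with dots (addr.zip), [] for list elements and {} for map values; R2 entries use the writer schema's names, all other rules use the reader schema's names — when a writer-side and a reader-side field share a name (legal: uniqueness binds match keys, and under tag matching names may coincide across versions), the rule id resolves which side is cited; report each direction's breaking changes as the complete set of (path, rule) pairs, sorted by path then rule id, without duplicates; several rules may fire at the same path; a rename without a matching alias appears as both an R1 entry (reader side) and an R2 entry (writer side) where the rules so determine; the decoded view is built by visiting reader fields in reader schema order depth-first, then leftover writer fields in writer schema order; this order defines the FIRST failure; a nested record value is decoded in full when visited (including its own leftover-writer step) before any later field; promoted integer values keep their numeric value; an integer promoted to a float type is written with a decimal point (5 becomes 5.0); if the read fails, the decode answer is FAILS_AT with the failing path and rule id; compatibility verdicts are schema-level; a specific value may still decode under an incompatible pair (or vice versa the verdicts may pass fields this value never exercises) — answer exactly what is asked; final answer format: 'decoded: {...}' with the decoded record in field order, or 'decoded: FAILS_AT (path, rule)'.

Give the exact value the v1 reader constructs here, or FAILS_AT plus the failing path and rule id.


each type pair in Event: writer, then reader
decode walk for Event under reader schema v1:
  attrs := [0.25, -0.5]
  balance := 3.75 (float32 -> float64)
  version := -7 (from writer duration)
  payload := 0x1A2B
  price := null (absent, optional -> null)
  notes := "kappa"
  writer seq: unknown -> dropped
  => decoded: {"attrs": [0.25, -0.5], "balance": 3.75, "version": -7, "payload": 0x1A2B, "price": null, "notes": "kappa"}
the rest of the Event diff is inert for this question:
  added field seq to record Event: required int32, tag 8 (in v2 it sits immediately before duration) -> changes Event's schema-level verdicts only — the decode of this value is the same
  renamed field price to weight in record Event (alias price declared on the renamed field) -> fires no rule on Event under this dialect and leaves the result unchanged
  renamed field version to duration in record Event -> fires no rule on Event under this dialect and leaves the result unchanged
  field balance in record Event: type float64 changed to float32 -> changes Event's schema-level verdicts only — the decode of this value is the same

decoded: {"attrs": [0.25, -0.5], "balance": 3.75, "version": -7, "payload": 0x1A2B, "price": null, "notes": "kappa"}


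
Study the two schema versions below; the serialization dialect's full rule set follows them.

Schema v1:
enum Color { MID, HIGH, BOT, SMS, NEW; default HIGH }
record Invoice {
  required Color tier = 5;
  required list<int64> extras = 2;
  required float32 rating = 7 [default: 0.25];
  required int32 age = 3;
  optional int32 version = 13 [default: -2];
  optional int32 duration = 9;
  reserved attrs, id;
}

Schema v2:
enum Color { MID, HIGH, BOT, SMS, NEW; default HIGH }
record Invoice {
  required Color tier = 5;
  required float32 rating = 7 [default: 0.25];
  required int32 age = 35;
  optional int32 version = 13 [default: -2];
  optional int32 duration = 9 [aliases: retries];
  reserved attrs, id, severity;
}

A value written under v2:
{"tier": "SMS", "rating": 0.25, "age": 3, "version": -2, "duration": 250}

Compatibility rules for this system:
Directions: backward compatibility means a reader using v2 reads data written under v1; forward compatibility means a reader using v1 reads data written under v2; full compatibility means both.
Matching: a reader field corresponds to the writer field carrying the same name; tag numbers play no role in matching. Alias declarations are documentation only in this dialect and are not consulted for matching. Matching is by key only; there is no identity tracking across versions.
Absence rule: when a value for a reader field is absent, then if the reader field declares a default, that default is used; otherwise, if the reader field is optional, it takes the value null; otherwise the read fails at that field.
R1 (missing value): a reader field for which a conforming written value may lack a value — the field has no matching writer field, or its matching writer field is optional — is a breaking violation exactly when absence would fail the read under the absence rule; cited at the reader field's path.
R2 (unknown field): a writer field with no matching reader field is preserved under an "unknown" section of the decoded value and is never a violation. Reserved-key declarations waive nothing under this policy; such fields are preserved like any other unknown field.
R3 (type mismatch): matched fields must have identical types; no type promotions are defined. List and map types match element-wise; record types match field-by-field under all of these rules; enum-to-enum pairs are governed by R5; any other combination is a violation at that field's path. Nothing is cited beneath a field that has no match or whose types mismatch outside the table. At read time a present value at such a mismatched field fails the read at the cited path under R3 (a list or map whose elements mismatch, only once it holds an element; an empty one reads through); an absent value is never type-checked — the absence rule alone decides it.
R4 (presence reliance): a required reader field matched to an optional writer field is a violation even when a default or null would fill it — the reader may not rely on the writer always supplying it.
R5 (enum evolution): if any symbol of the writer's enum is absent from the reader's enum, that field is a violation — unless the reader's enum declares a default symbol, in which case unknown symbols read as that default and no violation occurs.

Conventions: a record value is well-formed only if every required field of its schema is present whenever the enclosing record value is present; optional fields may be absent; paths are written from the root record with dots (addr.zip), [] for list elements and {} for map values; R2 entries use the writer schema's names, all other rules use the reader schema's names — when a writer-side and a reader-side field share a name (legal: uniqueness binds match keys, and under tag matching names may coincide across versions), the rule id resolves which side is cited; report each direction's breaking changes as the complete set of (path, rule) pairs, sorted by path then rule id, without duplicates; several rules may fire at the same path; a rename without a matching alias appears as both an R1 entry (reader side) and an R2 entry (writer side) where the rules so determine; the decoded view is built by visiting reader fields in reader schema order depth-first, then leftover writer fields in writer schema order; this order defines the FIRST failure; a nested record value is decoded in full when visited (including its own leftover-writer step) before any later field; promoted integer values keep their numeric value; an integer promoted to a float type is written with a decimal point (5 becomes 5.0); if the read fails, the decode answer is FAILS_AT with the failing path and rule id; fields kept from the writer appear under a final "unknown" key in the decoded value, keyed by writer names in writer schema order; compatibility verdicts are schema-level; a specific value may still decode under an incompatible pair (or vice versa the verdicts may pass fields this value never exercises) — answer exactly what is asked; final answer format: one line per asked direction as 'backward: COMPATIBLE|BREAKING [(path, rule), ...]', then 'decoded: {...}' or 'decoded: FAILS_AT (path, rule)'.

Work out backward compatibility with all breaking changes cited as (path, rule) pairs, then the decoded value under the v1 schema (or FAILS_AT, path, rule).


each type pair in Invoice: writer, then reader
backward for Invoice (reader v2, writer v1):
  Color -> Color, writer required: tier aligns to tier
  float32 -> float32, writer required: rating aligns to rating
  int32 -> int32, writer required: age aligns to age
  int32 -> int32, writer optional: version aligns to version
  int32 -> int32, writer optional: duration aligns to duration
  extras (writer side), unknown to reader
  => backward verdict for Invoice: COMPATIBLE, no violations
decode (reader v1):
  tier := "SMS"
  read fails at extras under R1 (no fill)
  => FAILS_AT (extras, R1)
the other Invoice changes do not affect what is asked:
  field age in record Invoice: tag 3 changed to 35 -> inert for the asked Invoice verdict: nothing fires

backward: COMPATIBLE []; decoded: FAILS_AT (extras, R1)
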